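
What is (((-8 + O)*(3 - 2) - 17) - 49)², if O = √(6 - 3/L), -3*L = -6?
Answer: 10961/2 - 222*√2 ≈ 5166.5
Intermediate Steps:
L = 2 (L = -⅓*(-6) = 2)
O = 3*√2/2 (O = √(6 - 3/2) = √(9/2) = 3*√2/2 ≈ 2.1213)
(((-8 + O)*(3 - 2) - 17) - 49)² = (((-8 + 3*√2/2)*(3 - 2) - 17) - 49)² = (((-8 + 3*√2/2)*1 - 17) - 49)² = (((-8 + 3*√2/2) - 17) - 49)² = ((-25 + 3*√2/2) - 49)² = (-74 + 3*√2/2)²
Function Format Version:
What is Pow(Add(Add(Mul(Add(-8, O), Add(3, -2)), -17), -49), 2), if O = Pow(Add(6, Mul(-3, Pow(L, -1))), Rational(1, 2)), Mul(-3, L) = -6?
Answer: Add(Rational(10961, 2), Mul(-222, Pow(2, Rational(1, 2)))) ≈ 5166.5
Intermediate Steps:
L = 2 (L = Mul(Rational(-1, 3), -6) = 2)
O = Mul(Rational(3, 2), Pow(2, Rational(1, 2))) (O = Pow(Add(6, Mul(-3, Pow(2, -1))), Rational(1, 2)) = Pow(Add(6, Mul(-3, Rational(1, 2))), Rational(1, 2)) = Pow(Add(6, Rational(-3, 2)), Rational(1, 2)) = Pow(Rational(9, 2), Rational(1, 2)) = Mul(Rational(3, 2), Pow(2, Rational(1, 2))) ≈ 2.1213)
Pow(Add(Add(Mul(Add(-8, O), Add(3, -2)), -17), -49), 2) = Pow(Add(Add(Mul(Add(-8, Mul(Rational(3, 2), Pow(2, Rational(1, 2)))), Add(3, -2)), -17), -49), 2) = Pow(Add(Add(Mul(Add(-8, Mul(Rational(3, 2), Pow(2, Rational(1, 2)))), 1), -17), -49), 2) = Pow(Add(Add(Add(-8, Mul(Rational(3, 2), Pow(2, Rational(1, 2)))), -17), -49), 2) = Pow(Add(Add(-25, Mul(Rational(3, 2), Pow(2, Rational(1, 2)))), -49), 2) = Pow(Add(-74, Mul(Rational(3, 2), Pow(2, Rational(1, 2)))), 2)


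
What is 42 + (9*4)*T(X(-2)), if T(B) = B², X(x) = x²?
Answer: 618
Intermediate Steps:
42 + (9*4)*T(X(-2)) = 42 + (9*4)*((-2)²)² = 42 + 36*4² = 42 + 36*16 = 42 + 576 = 618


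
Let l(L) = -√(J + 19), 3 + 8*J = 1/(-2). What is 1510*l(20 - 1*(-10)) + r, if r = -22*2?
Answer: -44 - 2265*√33/2 ≈ -6549.7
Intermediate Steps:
J = -7/16 (J = -3/8 + (⅛)/(-2) = -3/8 + (⅛)*(-½) = -3/8 - 1/16 = -7/16 ≈ -0.43750)
l(L) = -3*√33/4 (l(L) = -√(-7/16 + 19) = -√(297/16) = -3*√33/4)
r = -44 (r = -11*4 = -44)
1510*l(20 - 1*(-10)) + r = 1510*(-3*√33/4) - 44 = -2265*√33/2 - 44 = -44 - 2265*√33/2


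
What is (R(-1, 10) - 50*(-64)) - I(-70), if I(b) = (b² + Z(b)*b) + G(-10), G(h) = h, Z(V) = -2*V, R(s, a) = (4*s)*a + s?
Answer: 8069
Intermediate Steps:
R(s, a) = s + 4*a*s (R(s, a) = 4*a*s + s = s + 4*a*s)
I(b) = -10 - b² (I(b) = (b² + (-2*b)*b) - 10 = (b² - 2*b²) - 10 = -b² - 10 = -10 - b²)
(R(-1, 10) - 50*(-64)) - I(-70) = (-(1 + 4*10) - 50*(-64)) - (-10 - 1*(-70)²) = (-(1 + 40) + 3200) - (-10 - 1*4900) = (-1*41 + 3200) - (-10 - 4900) = (-41 + 3200) - 1*(-4910) = 3159 + 4910 = 8069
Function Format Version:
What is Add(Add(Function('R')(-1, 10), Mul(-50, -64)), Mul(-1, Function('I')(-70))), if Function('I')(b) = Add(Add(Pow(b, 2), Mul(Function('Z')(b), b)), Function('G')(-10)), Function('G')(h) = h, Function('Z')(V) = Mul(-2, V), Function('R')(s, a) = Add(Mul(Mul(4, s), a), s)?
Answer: 8069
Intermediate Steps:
Function('R')(s, a) = Add(s, Mul(4, a, s)) (Function('R')(s, a) = Add(Mul(4, a, s), s) = Add(s, Mul(4, a, s)))
Function('I')(b) = Add(-10, Mul(-1, Pow(b, 2))) (Function('I')(b) = Add(Add(Pow(b, 2), Mul(Mul(-2, b), b)), -10) = Add(Add(Pow(b, 2), Mul(-2, Pow(b, 2))), -10) = Add(Mul(-1, Pow(b, 2)), -10) = Add(-10, Mul(-1, Pow(b, 2))))
Add(Add(Function('R')(-1, 10), Mul(-50, -64)), Mul(-1, Function('I')(-70))) = Add(Add(Mul(-1, Add(1, Mul(4, 10))), Mul(-50, -64)), Mul(-1, Add(-10, Mul(-1, Pow(-70, 2))))) = Add(Add(Mul(-1, Add(1, 40)), 3200), Mul(-1, Add(-10, Mul(-1, 4900)))) = Add(Add(Mul(-1, 41), 3200), Mul(-1, Add(-10, -4900))) = Add(Add(-41, 3200), Mul(-1, -4910)) = Add(3159, 4910) = 8069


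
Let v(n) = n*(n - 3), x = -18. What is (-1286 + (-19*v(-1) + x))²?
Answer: 1904400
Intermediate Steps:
v(n) = n*(-3 + n)
(-1286 + (-19*v(-1) + x))² = (-1286 + (-(-19)*(-3 - 1) - 18))² = (-1286 + (-(-19)*(-4) - 18))² = (-1286 + (-19*4 - 18))² = (-1286 + (-76 - 18))² = (-1286 - 94)² = (-1380)² = 1904400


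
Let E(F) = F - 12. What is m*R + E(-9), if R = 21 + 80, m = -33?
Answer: -3354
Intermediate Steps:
E(F) = -12 + F
R = 101
m*R + E(-9) = -33*101 + (-12 - 9) = -3333 - 21 = -3354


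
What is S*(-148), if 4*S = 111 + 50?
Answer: -5957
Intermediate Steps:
S = 161/4 (S = (111 + 50)/4 = (1/4)*161 = 161/4 ≈ 40.250)
S*(-148) = (161/4)*(-148) = -5957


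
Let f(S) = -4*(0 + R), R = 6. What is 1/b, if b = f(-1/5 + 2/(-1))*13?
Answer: -1/312 ≈ -0.0032051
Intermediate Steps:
f(S) = -24 (f(S) = -4*(0 + 6) = -4*6 = -24)
b = -312 (b = -24*13 = -312)
1/b = 1/(-312) = -1/312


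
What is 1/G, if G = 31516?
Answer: 1/31516 ≈ 3.1730e-5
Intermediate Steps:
1/G = 1/31516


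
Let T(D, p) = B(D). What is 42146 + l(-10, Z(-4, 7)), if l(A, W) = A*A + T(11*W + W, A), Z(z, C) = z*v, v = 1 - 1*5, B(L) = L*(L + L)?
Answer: 115974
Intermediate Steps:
B(L) = 2*L**2 (B(L) = L*(2*L) = 2*L**2)
T(D, p) = 2*D**2
v = -4 (v = 1 - 5 = -4)
Z(z, C) = -4*z (Z(z, C) = z*(-4) = -4*z)
l(A, W) = A**2 + 288*W**2 (l(A, W) = A*A + 2*(11*W + W)**2 = A**2 + 2*(12*W)**2 = A**2 + 2*(144*W**2) = A**2 + 288*W**2)
42146 + l(-10, Z(-4, 7)) = 42146 + ((-10)**2 + 288*(-4*(-4))**2) = 42146 + (100 + 288*16**2) = 42146 + (100 + 288*256) = 42146 + (100 + 73728) = 42146 + 73828 = 115974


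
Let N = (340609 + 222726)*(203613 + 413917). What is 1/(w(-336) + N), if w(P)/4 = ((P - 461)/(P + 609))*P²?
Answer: 13/4522374274462 ≈ 2.8746e-12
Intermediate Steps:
N = 347876262550 (N = 563335*617530 = 347876262550)
w(P) = 4*P²*(-461 + P)/(609 + P) (w(P) = 4*(((P - 461)/(P + 609))*P²) = 4*(((-461 + P)/(609 + P))*P²) = 4*(P²*(-461 + P)/(609 + P)) = 4*P²*(-461 + P)/(609 + P))
1/(w(-336) + N) = 1/(4*(-336)²*(-461 - 336)/(609 - 336) + 347876262550) = 1/(4*112896*(-797)/273 + 347876262550) = 1/(4*112896*(1/273)*(-797) + 347876262550) = 1/(-17138688/13 + 347876262550) = 1/(4522374274462/13) = 13/4522374274462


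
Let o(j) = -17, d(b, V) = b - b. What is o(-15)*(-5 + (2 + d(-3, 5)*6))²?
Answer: -153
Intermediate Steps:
d(b, V) = 0
o(-15)*(-5 + (2 + d(-3, 5)*6))² = -17*(-5 + (2 + 0*6))² = -17*(-5 + (2 + 0))² = -17*(-5 + 2)² = -17*(-3)² = -17*9 = -153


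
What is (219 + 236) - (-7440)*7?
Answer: 52535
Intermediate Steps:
(219 + 236) - (-7440)*7 = 455 - 372*(-140) = 455 + 52080 = 52535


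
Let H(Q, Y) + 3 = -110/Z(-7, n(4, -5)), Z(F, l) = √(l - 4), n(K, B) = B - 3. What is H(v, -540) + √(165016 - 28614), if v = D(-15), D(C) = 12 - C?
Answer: -3 + √136402 + 55*I*√3/3 ≈ 366.33 + 31.754*I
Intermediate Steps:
n(K, B) = -3 + B
v = 27 (v = 12 - 1*(-15) = 12 + 15 = 27)
Z(F, l) = √(-4 + l)
H(Q, Y) = -3 + 55*I*√3/3 (H(Q, Y) = -3 - 110/√(-4 + (-3 - 5)) = -3 - 110/√(-4 - 8) = -3 - 110*(-I*√3/6) = -3 - (-55)*I*√3/3 = -3 + 55*I*√3/3)
H(v, -540) + √(165016 - 28614) = (-3 + 55*I*√3/3) + √(165016 - 28614) = (-3 + 55*I*√3/3) + √136402 = -3 + √136402 + 55*I*√3/3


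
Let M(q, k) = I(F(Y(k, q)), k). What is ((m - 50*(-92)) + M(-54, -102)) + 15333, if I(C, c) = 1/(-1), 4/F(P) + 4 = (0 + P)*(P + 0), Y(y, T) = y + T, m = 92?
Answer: 20024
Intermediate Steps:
Y(y, T) = T + y
F(P) = 4/(-4 + P²) (F(P) = 4/(-4 + (0 + P)*(P + 0)) = 4/(-4 + P*P) = 4/(-4 + P²))
I(C, c) = -1
M(q, k) = -1
((m - 50*(-92)) + M(-54, -102)) + 15333 = ((92 - 50*(-92)) - 1) + 15333 = ((92 + 4600) - 1) + 15333 = (4692 - 1) + 15333 = 4691 + 15333 = 20024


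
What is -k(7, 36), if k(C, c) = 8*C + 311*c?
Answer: -11252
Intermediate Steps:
-k(7, 36) = -(8*7 + 311*36) = -(56 + 11196) = -1*11252 = -11252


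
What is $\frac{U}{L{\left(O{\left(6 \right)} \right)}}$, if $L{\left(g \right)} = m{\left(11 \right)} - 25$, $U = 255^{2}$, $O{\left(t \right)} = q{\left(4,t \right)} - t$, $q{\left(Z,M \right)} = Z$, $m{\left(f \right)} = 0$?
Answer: $-2601$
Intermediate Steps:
$O{\left(t \right)} = 4 - t$
$U = 65025$
$L{\left(g \right)} = -25$ ($L{\left(g \right)} = 0 - 25 = -25$)
$\frac{U}{L{\left(O{\left(6 \right)} \right)}} = \frac{65025}{-25} = 65025 \left(- \frac{1}{25}\right) = -2601$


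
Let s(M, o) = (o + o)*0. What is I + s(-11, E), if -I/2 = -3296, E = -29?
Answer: 6592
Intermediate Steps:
I = 6592 (I = -2*(-3296) = 6592)
s(M, o) = 0 (s(M, o) = (2*o)*0 = 0)
I + s(-11, E) = 6592 + 0 = 6592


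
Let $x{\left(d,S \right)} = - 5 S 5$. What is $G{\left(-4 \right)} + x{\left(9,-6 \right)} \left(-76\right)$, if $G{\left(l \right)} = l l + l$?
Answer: $-11388$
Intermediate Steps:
$x{\left(d,S \right)} = - 25 S$
$G{\left(l \right)} = l + l^{2}$ ($G{\left(l \right)} = l^{2} + l = l + l^{2}$)
$G{\left(-4 \right)} + x{\left(9,-6 \right)} \left(-76\right) = - 4 \left(1 - 4\right) + \left(-25\right) \left(-6\right) \left(-76\right) = \left(-4\right) \left(-3\right) + 150 \left(-76\right) = 12 - 11400 = -11388$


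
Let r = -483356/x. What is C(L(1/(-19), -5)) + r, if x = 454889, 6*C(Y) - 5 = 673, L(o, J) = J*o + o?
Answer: 50919101/454889 ≈ 111.94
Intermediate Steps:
L(o, J) = o + J*o
C(Y) = 113 (C(Y) = 5/6 + (1/6)*673 = 5/6 + 673/6 = 113)
r = -483356/454889 ≈ -1.0626
C(L(1/(-19), -5)) + r = 113 - 483356/454889 = 50919101/454889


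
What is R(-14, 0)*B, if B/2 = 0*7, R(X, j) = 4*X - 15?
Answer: 0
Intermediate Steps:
R(X, j) = -15 + 4*X
B = 0 (B = 2*(0*7) = 2*0 = 0)
R(-14, 0)*B = (-15 + 4*(-14))*0 = (-15 - 56)*0 = -71*0 = 0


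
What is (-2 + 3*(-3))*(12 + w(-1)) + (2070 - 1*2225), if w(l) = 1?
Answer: -298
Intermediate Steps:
(-2 + 3*(-3))*(12 + w(-1)) + (2070 - 1*2225) = (-2 + 3*(-3))*(12 + 1) + (2070 - 1*2225) = (-2 - 9)*13 + (2070 - 2225) = -11*13 - 155 = -143 - 155 = -298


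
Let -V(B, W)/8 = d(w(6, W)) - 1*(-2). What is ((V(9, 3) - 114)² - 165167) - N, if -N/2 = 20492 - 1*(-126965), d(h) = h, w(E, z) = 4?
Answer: 155991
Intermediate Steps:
V(B, W) = -48 (V(B, W) = -8*(4 - 1*(-2)) = -8*(4 + 2) = -8*6 = -48)
N = -294914 (N = -2*(20492 - 1*(-126965)) = -2*(20492 + 126965) = -2*147457 = -294914)
((V(9, 3) - 114)² - 165167) - N = ((-48 - 114)² - 165167) - 1*(-294914) = ((-162)² - 165167) + 294914 = (26244 - 165167) + 294914 = -138923 + 294914 = 155991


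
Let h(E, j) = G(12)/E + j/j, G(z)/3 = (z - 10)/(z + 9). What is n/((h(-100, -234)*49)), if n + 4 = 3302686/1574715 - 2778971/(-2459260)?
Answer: -2992283552975/189216878228574 ≈ -0.015814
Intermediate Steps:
G(z) = 3*(-10 + z)/(9 + z) (G(z) = 3*((z - 10)/(z + 9)) = 3*((-10 + z)/(9 + z)) = 3*(-10 + z)/(9 + z))
h(E, j) = 1 + 2/(7*E) (h(E, j) = (3*(-10 + 12)/(9 + 12))/E + j/j = (3*2/21)/E + 1 = (3*(1/21)*2)/E + 1 = 2/(7*E) + 1 = 1 + 2/(7*E))
n = -119691342119/154905344436 (n = -4 + (3302686/1574715 - 2778971/(-2459260)) = -4 + (3302686*(1/1574715) - 2778971*(-1/2459260)) = -4 + (3302686/1574715 + 2778971/2459260) = -4 + 499930035625/154905344436 = -119691342119/154905344436 ≈ -0.77267)
n/((h(-100, -234)*49)) = -119691342119*(-100/(49*(2/7 - 100)))/154905344436 = -119691342119/(154905344436*(-1/100*(-698/7)*49)) = -119691342119/(154905344436*((349/350)*49)) = -119691342119/(154905344436*2443/50) = -119691342119/154905344436*50/2443 = -2992283552975/189216878228574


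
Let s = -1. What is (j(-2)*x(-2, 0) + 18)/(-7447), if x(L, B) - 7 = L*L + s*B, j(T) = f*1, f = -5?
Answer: 37/7447 ≈ 0.0049684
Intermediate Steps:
j(T) = -5 (j(T) = -5*1 = -5)
x(L, B) = 7 + L² - B (x(L, B) = 7 + (L*L - B) = 7 + (L² - B) = 7 + L² - B)
(j(-2)*x(-2, 0) + 18)/(-7447) = (-5*(7 + (-2)² - 1*0) + 18)/(-7447) = (-5*(7 + 4 + 0) + 18)*(-1/7447) = (-5*11 + 18)*(-1/7447) = (-55 + 18)*(-1/7447) = -37*(-1/7447) = 37/7447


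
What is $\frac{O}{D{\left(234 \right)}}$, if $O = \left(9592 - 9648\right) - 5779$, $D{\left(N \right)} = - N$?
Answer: $\frac{1945}{78} \approx 24.936$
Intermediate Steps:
$O = -5835$ ($O = -56 - 5779 = -5835$)
$\frac{O}{D{\left(234 \right)}} = - \frac{5835}{\left(-1\right) 234} = - \frac{5835}{-234} = \left(-5835\right) \left(- \frac{1}{234}\right) = \frac{1945}{78}$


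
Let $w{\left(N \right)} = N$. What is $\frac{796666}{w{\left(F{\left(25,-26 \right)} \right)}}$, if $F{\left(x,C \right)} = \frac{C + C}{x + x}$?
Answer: $-766025$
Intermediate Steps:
$F{\left(x,C \right)} = \frac{C}{x}$ ($F{\left(x,C \right)} = \frac{2 C}{2 x} = 2 C \frac{1}{2 x} = \frac{C}{x}$)
$\frac{796666}{w{\left(F{\left(25,-26 \right)} \right)}} = \frac{796666}{\left(-26\right) \frac{1}{25}} = \frac{796666}{- \frac{26}{25}} = 796666 \left(- \frac{25}{26}\right) = -766025$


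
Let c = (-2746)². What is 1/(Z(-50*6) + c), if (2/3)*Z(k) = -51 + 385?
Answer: 1/7541017 ≈ 1.3261e-7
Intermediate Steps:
c = 7540516
Z(k) = 501 (Z(k) = 3*(-51 + 385)/2 = (3/2)*334 = 501)
1/(Z(-50*6) + c) = 1/(501 + 7540516) = 1/7541017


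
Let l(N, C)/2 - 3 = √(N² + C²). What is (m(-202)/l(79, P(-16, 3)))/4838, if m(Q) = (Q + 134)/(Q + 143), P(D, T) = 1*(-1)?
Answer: -51/889579993 + 17*√6242/889579993 ≈ 1.4525e-6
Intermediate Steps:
P(D, T) = -1
m(Q) = (134 + Q)/(143 + Q)
l(N, C) = 6 + 2*√(C² + N²) (l(N, C) = 6 + 2*√(N² + C²) = 6 + 2*√(C² + N²))
(m(-202)/l(79, P(-16, 3)))/4838 = (((134 - 202)/(143 - 202))/(6 + 2*√((-1)² + 79²)))/4838 = ((-68/(-59))/(6 + 2*√(1 + 6241)))*(1/4838) = ((-1/59*(-68))/(6 + 2*√6242))*(1/4838) = (68/(59*(6 + 2*√6242)))*(1/4838) = 34/(142721*(6 + 2*√6242))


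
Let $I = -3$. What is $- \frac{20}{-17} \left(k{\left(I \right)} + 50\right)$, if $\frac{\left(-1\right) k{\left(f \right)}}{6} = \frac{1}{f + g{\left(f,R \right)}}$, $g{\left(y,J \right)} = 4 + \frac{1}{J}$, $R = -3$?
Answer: $\frac{820}{17} \approx 48.235$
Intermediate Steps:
$k{\left(f \right)} = - \frac{6}{\frac{11}{3} + f}$ ($k{\left(f \right)} = - \frac{6}{f + \left(4 + \frac{1}{-3}\right)} = - \frac{6}{f + \left(4 - \frac{1}{3}\right)} = - \frac{6}{f + \frac{11}{3}} = - \frac{6}{\frac{11}{3} + f}$)
$- \frac{20}{-17} \left(k{\left(I \right)} + 50\right) = - \frac{20}{-17} \left(- \frac{18}{11 + 3 \left(-3\right)} + 50\right) = \left(-20\right) \left(- \frac{1}{17}\right) \left(- \frac{18}{11 - 9} + 50\right) = \frac{20 \left(- \frac{18}{2} + 50\right)}{17} = \frac{20 \left(\left(-18\right) \frac{1}{2} + 50\right)}{17} = \frac{20 \left(-9 + 50\right)}{17} = \frac{20}{17} \cdot 41 = \frac{820}{17}$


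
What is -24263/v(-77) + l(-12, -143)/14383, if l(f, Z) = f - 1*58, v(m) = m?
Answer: 348969339/1107491 ≈ 315.10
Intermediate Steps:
l(f, Z) = -58 + f (l(f, Z) = f - 58 = -58 + f)
-24263/v(-77) + l(-12, -143)/14383 = -24263/(-77) + (-58 - 12)/14383 = -24263*(-1/77) - 70*1/14383 = 24263/77 - 70/14383 = 348969339/1107491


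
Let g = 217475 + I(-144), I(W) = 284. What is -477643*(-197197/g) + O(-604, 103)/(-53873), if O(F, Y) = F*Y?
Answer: 5074298847089691/11731330607 ≈ 4.3254e+5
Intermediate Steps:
g = 217759 (g = 217475 + 284 = 217759)
-477643*(-197197/g) + O(-604, 103)/(-53873) = -477643/(217759/(-197197)) - 604*103/(-53873) = -477643/(217759*(-1/197197)) - 62212*(-1/53873) = -477643/(-217759/197197) + 62212/53873 = -477643*(-197197/217759) + 62212/53873 = 94189766671/217759 + 62212/53873 = 5074298847089691/11731330607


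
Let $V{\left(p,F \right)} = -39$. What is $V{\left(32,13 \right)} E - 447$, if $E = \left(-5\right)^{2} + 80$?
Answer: $-4542$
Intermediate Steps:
$E = 105$ ($E = 25 + 80 = 105$)
$V{\left(32,13 \right)} E - 447 = \left(-39\right) 105 - 447 = -4095 - 447 = -4542$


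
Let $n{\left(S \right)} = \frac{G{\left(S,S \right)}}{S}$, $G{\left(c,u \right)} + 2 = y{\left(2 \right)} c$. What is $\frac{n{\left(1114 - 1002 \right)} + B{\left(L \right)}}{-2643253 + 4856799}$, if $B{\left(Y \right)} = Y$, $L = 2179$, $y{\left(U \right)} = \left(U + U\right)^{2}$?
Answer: $\frac{122919}{123958576} \approx 0.00099161$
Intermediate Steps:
$y{\left(U \right)} = 4 U^{2}$ ($y{\left(U \right)} = \left(2 U\right)^{2} = 4 U^{2}$)
$G{\left(c,u \right)} = -2 + 16 c$ ($G{\left(c,u \right)} = -2 + 4 \cdot 2^{2} c = -2 + 4 \cdot 4 c = -2 + 16 c$)
$n{\left(S \right)} = \frac{-2 + 16 S}{S}$
$\frac{n{\left(1114 - 1002 \right)} + B{\left(L \right)}}{-2643253 + 4856799} = \frac{\left(16 - \frac{2}{1114 - 1002}\right) + 2179}{-2643253 + 4856799} = \frac{\left(16 - \frac{2}{1114 - 1002}\right) + 2179}{2213546} = \left(\left(16 - \frac{2}{112}\right) + 2179\right) \frac{1}{2213546} = \left(\left(16 - \frac{1}{56}\right) + 2179\right) \frac{1}{2213546} = \left(\frac{895}{56} + 2179\right) \frac{1}{2213546} = \frac{122919}{56} \cdot \frac{1}{2213546} = \frac{122919}{123958576}$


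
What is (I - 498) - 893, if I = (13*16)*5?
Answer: -351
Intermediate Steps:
I = 1040 (I = 208*5 = 1040)
(I - 498) - 893 = (1040 - 498) - 893 = 542 - 893 = -351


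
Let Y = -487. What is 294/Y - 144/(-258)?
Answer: -954/20941 ≈ -0.045557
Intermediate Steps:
294/Y - 144/(-258) = 294/(-487) - 144/(-258) = 294*(-1/487) - 144*(-1/258) = -294/487 + 24/43 = -954/20941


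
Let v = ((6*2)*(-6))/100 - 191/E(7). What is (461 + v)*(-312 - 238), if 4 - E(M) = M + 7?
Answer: -263659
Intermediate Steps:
E(M) = -3 - M (E(M) = 4 - (M + 7) = 4 - (7 + M) = 4 + (-7 - M) = -3 - M)
v = 919/50 (v = ((6*2)*(-6))/100 - 191/(-3 - 1*7) = (12*(-6))*(1/100) - 191/(-3 - 7) = -72*1/100 - 191/(-10) = -18/25 - 191*(-⅒) = -18/25 + 191/10 = 919/50 ≈ 18.380)
(461 + v)*(-312 - 238) = (461 + 919/50)*(-312 - 238) = (23969/50)*(-550) = -263659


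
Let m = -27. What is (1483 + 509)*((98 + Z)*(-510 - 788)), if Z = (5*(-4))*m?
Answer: -1649623008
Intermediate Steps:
Z = 540 (Z = (5*(-4))*(-27) = -20*(-27) = 540)
(1483 + 509)*((98 + Z)*(-510 - 788)) = (1483 + 509)*((98 + 540)*(-510 - 788)) = 1992*(638*(-1298)) = 1992*(-828124) = -1649623008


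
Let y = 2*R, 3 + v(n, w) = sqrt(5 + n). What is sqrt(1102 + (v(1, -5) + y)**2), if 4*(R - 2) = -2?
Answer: 2*sqrt(277) ≈ 33.287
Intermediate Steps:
R = 3/2 (R = 2 + (1/4)*(-2) = 2 - 1/2 = 3/2 ≈ 1.5000)
v(n, w) = -3 + sqrt(5 + n)
y = 3 (y = 2*(3/2) = 3)
sqrt(1102 + (v(1, -5) + y)**2) = sqrt(1102 + ((-3 + sqrt(5 + 1)) + 3)**2) = sqrt(1102 + ((-3 + sqrt(6)) + 3)**2) = sqrt(1102 + (sqrt(6))**2) = sqrt(1102 + 6) = sqrt(1108) = 2*sqrt(277)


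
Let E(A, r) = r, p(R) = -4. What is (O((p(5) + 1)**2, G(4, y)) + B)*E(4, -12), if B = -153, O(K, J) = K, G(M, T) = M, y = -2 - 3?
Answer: 1728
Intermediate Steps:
y = -5
(O((p(5) + 1)**2, G(4, y)) + B)*E(4, -12) = ((-4 + 1)**2 - 153)*(-12) = ((-3)**2 - 153)*(-12) = (9 - 153)*(-12) = -144*(-12) = 1728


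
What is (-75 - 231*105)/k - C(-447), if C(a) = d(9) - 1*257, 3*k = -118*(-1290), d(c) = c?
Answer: 1255919/5074 ≈ 247.52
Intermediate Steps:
k = 50740 (k = (-118*(-1290))/3 = (1/3)*152220 = 50740)
C(a) = -248 (C(a) = 9 - 1*257 = 9 - 257 = -248)
(-75 - 231*105)/k - C(-447) = (-75 - 231*105)/50740 - 1*(-248) = (-75 - 24255)*(1/50740) + 248 = -24330*1/50740 + 248 = -2433/5074 + 248 = 1255919/5074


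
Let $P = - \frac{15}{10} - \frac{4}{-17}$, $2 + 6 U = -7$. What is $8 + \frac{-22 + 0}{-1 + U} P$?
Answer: $- \frac{266}{85} \approx -3.1294$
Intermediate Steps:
$U = - \frac{3}{2}$ ($U = - \frac{1}{3} + \frac{1}{6} \left(-7\right) = - \frac{1}{3} - \frac{7}{6} = - \frac{3}{2} \approx -1.5$)
$P = - \frac{43}{34}$ ($P = \left(-15\right) \frac{1}{10} - - \frac{4}{17} = - \frac{3}{2} + \frac{4}{17} = - \frac{43}{34} \approx -1.2647$)
$8 + \frac{-22 + 0}{-1 + U} P = 8 + \frac{-22 + 0}{-1 - \frac{3}{2}} \left(- \frac{43}{34}\right) = 8 + - \frac{22}{- \frac{5}{2}} \left(- \frac{43}{34}\right) = 8 + \left(-22\right) \left(- \frac{2}{5}\right) \left(- \frac{43}{34}\right) = 8 + \frac{44}{5} \left(- \frac{43}{34}\right) = 8 - \frac{946}{85} = - \frac{266}{85}$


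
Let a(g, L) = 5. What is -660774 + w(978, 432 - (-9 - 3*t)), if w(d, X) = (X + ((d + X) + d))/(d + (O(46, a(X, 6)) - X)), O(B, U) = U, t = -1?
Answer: -360118998/545 ≈ -6.6077e+5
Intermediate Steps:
w(d, X) = (2*X + 2*d)/(5 + d - X) (w(d, X) = (X + ((d + X) + d))/(d + (5 - X)) = (X + ((X + d) + d))/(5 + d - X) = (X + (X + 2*d))/(5 + d - X) = (2*X + 2*d)/(5 + d - X))
-660774 + w(978, 432 - (-9 - 3*t)) = -660774 + 2*((432 - (-9 - 3*(-1))) + 978)/(5 + 978 - (432 - (-9 - 3*(-1)))) = -660774 + 2*((432 - (-9 + 3)) + 978)/(5 + 978 - (432 - (-9 + 3))) = -660774 + 2*((432 - 1*(-6)) + 978)/(5 + 978 - (432 - 1*(-6))) = -660774 + 2*((432 + 6) + 978)/(5 + 978 - (432 + 6)) = -660774 + 2*(438 + 978)/(5 + 978 - 1*438) = -660774 + 2*1416/(5 + 978 - 438) = -660774 + 2*1416/545 = -660774 + 2*(1/545)*1416 = -660774 + 2832/545 = -360118998/545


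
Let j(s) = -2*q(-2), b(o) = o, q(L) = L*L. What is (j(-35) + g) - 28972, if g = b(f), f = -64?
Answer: -29044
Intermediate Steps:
q(L) = L**2
j(s) = -8 (j(s) = -2*(-2)**2 = -2*4 = -8)
g = -64
(j(-35) + g) - 28972 = (-8 - 64) - 28972 = -72 - 28972 = -29044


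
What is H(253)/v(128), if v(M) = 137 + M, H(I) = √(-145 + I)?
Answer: 6*√3/265 ≈ 0.039216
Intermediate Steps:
H(253)/v(128) = √(-145 + 253)/(137 + 128) = √108/265 = (6*√3)*(1/265) = 6*√3/265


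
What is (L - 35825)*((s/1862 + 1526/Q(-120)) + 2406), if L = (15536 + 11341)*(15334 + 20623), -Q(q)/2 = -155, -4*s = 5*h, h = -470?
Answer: 48036524546776916/20615 ≈ 2.3302e+12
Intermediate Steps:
s = 1175/2 (s = -5*(-470)/4 = -¼*(-2350) = 1175/2 ≈ 587.50)
Q(q) = 310 (Q(q) = -2*(-155) = 310)
L = 966416289 (L = 26877*35957 = 966416289)
(L - 35825)*((s/1862 + 1526/Q(-120)) + 2406) = (966416289 - 35825)*(((1175/2)/1862 + 1526/310) + 2406) = 966380464*(((1175/2)*(1/1862) + 1526*(1/310)) + 2406) = 966380464*((1175/3724 + 763/155) + 2406) = 966380464*(3023537/577220 + 2406) = 966380464*(1391814857/577220) = 48036524546776916/20615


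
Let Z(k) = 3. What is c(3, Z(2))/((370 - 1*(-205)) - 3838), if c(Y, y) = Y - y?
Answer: 0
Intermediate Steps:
c(3, Z(2))/((370 - 1*(-205)) - 3838) = (3 - 1*3)/((370 - 1*(-205)) - 3838) = (3 - 3)/((370 + 205) - 3838) = 0/(575 - 3838) = 0/(-3263) = -1/3263*0 = 0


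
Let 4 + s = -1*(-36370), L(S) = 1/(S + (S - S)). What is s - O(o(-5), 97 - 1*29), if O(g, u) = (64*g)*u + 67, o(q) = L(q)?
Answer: 185847/5 ≈ 37169.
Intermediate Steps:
L(S) = 1/S (L(S) = 1/(S + 0) = 1/S)
o(q) = 1/q
O(g, u) = 67 + 64*g*u (O(g, u) = 64*g*u + 67 = 67 + 64*g*u)
s = 36366 (s = -4 - 1*(-36370) = -4 + 36370 = 36366)
s - O(o(-5), 97 - 1*29) = 36366 - (67 + 64*(97 - 1*29)/(-5)) = 36366 - (67 + 64*(-1/5)*(97 - 29)) = 36366 - (67 + 64*(-1/5)*68) = 36366 - (67 - 4352/5) = 36366 - 1*(-4017/5) = 36366 + 4017/5 = 185847/5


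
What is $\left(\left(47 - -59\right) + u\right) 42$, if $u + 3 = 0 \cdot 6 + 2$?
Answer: $4410$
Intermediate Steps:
$u = -1$ ($u = -3 + \left(0 \cdot 6 + 2\right) = -3 + \left(0 + 2\right) = -3 + 2 = -1$)
$\left(\left(47 - -59\right) + u\right) 42 = \left(\left(47 - -59\right) - 1\right) 42 = \left(\left(47 + 59\right) - 1\right) 42 = \left(106 - 1\right) 42 = 105 \cdot 42 = 4410$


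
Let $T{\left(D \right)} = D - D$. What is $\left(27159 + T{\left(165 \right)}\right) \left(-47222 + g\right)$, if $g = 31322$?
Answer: $-431828100$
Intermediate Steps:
$T{\left(D \right)} = 0$
$\left(27159 + T{\left(165 \right)}\right) \left(-47222 + g\right) = \left(27159 + 0\right) \left(-47222 + 31322\right) = 27159 \left(-15900\right) = -431828100$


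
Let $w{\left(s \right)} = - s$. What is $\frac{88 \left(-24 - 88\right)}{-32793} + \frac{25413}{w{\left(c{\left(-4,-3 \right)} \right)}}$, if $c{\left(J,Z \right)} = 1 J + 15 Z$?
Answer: $\frac{833851453}{1606857} \approx 518.93$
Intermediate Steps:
$c{\left(J,Z \right)} = J + 15 Z$
$\frac{88 \left(-24 - 88\right)}{-32793} + \frac{25413}{w{\left(c{\left(-4,-3 \right)} \right)}} = \frac{88 \left(-24 - 88\right)}{-32793} + \frac{25413}{\left(-1\right) \left(-4 + 15 \left(-3\right)\right)} = 88 \left(-112\right) \left(- \frac{1}{32793}\right) + \frac{25413}{\left(-1\right) \left(-4 - 45\right)} = \left(-9856\right) \left(- \frac{1}{32793}\right) + \frac{25413}{\left(-1\right) \left(-49\right)} = \frac{9856}{32793} + \frac{25413}{49} = \frac{833851453}{1606857}$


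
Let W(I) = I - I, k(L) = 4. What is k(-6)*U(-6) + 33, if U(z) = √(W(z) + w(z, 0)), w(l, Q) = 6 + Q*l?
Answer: 33 + 4*√6 ≈ 42.798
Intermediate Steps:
W(I) = 0
U(z) = √6 (U(z) = √(0 + (6 + 0*z)) = √(0 + (6 + 0)) = √(0 + 6) = √6)
k(-6)*U(-6) + 33 = 4*√6 + 33 = 33 + 4*√6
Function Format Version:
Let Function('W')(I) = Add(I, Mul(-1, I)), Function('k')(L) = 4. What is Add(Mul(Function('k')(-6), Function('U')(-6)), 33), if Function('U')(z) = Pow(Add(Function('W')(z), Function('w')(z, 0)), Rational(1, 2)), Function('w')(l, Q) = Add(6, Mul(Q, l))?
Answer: Add(33, Mul(4, Pow(6, Rational(1, 2)))) ≈ 42.798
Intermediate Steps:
Function('W')(I) = 0
Function('U')(z) = Pow(6, Rational(1, 2)) (Function('U')(z) = Pow(Add(0, Add(6, Mul(0, z))), Rational(1, 2)) = Pow(Add(0, Add(6, 0)), Rational(1, 2)) = Pow(Add(0, 6), Rational(1, 2)) = Pow(6, Rational(1, 2)))
Add(Mul(Function('k')(-6), Function('U')(-6)), 33) = Add(Mul(4, Pow(6, Rational(1, 2))), 33) = Add(33, Mul(4, Pow(6, Rational(1, 2))))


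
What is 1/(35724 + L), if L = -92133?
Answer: -1/56409 ≈ -1.7728e-5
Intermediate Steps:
1/(35724 + L) = 1/(35724 - 92133) = 1/(-56409) = -1/56409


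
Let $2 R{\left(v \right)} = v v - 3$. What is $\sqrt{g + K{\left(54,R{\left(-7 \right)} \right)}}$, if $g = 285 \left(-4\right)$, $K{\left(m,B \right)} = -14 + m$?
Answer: $10 i \sqrt{11} \approx 33.166 i$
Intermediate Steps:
$R{\left(v \right)} = - \frac{3}{2} + \frac{v^{2}}{2}$ ($R{\left(v \right)} = \frac{v v - 3}{2} = \frac{v^{2} - 3}{2} = \frac{-3 + v^{2}}{2} = - \frac{3}{2} + \frac{v^{2}}{2}$)
$g = -1140$
$\sqrt{g + K{\left(54,R{\left(-7 \right)} \right)}} = \sqrt{-1140 + \left(-14 + 54\right)} = \sqrt{-1140 + 40} = \sqrt{-1100} = 10 i \sqrt{11}$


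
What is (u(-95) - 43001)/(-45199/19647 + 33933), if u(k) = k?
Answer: -211676778/166659113 ≈ -1.2701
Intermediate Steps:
(u(-95) - 43001)/(-45199/19647 + 33933) = (-95 - 43001)/(-45199/19647 + 33933) = -43096/(-45199*1/19647 + 33933) = -43096/(-45199/19647 + 33933) = -43096/666636452/19647 = -43096*19647/666636452 = -211676778/166659113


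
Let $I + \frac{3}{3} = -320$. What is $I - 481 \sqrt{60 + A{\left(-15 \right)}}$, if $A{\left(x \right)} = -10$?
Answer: $-321 - 2405 \sqrt{2} \approx -3722.2$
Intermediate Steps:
$I = -321$ ($I = -1 - 320 = -321$)
$I - 481 \sqrt{60 + A{\left(-15 \right)}} = -321 - 481 \sqrt{60 - 10} = -321 - 481 \sqrt{50} = -321 - 481 \cdot 5 \sqrt{2} = -321 - 2405 \sqrt{2}$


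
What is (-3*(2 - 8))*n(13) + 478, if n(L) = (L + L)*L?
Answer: 6562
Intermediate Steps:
n(L) = 2*L**2 (n(L) = (2*L)*L = 2*L**2)
(-3*(2 - 8))*n(13) + 478 = (-3*(2 - 8))*(2*13**2) + 478 = (-3*(-6))*(2*169) + 478 = 18*338 + 478 = 6084 + 478 = 6562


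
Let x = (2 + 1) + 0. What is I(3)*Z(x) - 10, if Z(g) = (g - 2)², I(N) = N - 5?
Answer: -12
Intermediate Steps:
I(N) = -5 + N
x = 3 (x = 3 + 0 = 3)
Z(g) = (-2 + g)²
I(3)*Z(x) - 10 = (-5 + 3)*(-2 + 3)² - 10 = -2*1² - 10 = -2*1 - 10 = -2 - 10 = -12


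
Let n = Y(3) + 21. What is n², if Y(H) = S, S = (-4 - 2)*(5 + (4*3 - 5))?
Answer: 2601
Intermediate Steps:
S = -72 (S = -6*(5 + (12 - 5)) = -6*(5 + 7) = -6*12 = -72)
Y(H) = -72
n = -51 (n = -72 + 21 = -51)
n² = (-51)² = 2601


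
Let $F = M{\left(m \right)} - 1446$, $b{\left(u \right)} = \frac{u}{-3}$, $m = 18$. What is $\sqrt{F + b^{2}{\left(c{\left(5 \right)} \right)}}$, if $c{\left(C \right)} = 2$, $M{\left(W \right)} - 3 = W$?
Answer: $\frac{i \sqrt{12821}}{3} \approx 37.743 i$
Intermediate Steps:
$M{\left(W \right)} = 3 + W$
$b{\left(u \right)} = - \frac{u}{3}$ ($b{\left(u \right)} = u \left(- \frac{1}{3}\right) = - \frac{u}{3}$)
$F = -1425$ ($F = \left(3 + 18\right) - 1446 = 21 - 1446 = -1425$)
$\sqrt{F + b^{2}{\left(c{\left(5 \right)} \right)}} = \sqrt{-1425 + \left(\left(- \frac{1}{3}\right) 2\right)^{2}} = \sqrt{-1425 + \left(- \frac{2}{3}\right)^{2}} = \sqrt{-1425 + \frac{4}{9}} = \sqrt{- \frac{12821}{9}} = \frac{i \sqrt{12821}}{3}$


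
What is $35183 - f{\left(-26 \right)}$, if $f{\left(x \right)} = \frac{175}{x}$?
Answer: $\frac{914933}{26} \approx 35190.0$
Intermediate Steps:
$35183 - f{\left(-26 \right)} = 35183 - \frac{175}{-26} = 35183 - 175 \left(- \frac{1}{26}\right) = 35183 - - \frac{175}{26} = 35183 + \frac{175}{26} = \frac{914933}{26}$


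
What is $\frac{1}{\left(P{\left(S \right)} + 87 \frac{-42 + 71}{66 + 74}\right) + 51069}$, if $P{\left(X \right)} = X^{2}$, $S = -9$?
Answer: $\frac{140}{7163523} \approx 1.9543 \cdot 10^{-5}$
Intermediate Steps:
$\frac{1}{\left(P{\left(S \right)} + 87 \frac{-42 + 71}{66 + 74}\right) + 51069} = \frac{1}{\left(\left(-9\right)^{2} + 87 \frac{-42 + 71}{66 + 74}\right) + 51069} = \frac{1}{\left(81 + 87 \cdot \frac{29}{140}\right) + 51069} = \frac{1}{\left(81 + \frac{2523}{140}\right) + 51069} = \frac{1}{\frac{13863}{140} + 51069} = \frac{1}{\frac{7163523}{140}} = \frac{140}{7163523}$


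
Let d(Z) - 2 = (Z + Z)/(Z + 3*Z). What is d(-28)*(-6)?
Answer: -15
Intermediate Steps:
d(Z) = 5/2 (d(Z) = 2 + (Z + Z)/(Z + 3*Z) = 2 + (2*Z)/((4*Z)) = 2 + (2*Z)*(1/(4*Z)) = 2 + 1/2 = 5/2)
d(-28)*(-6) = (5/2)*(-6) = -15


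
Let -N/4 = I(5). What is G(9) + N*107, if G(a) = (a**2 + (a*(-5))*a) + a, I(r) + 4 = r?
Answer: -743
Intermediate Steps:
I(r) = -4 + r
G(a) = a - 4*a**2 (G(a) = (a**2 + (-5*a)*a) + a = (a**2 - 5*a**2) + a = -4*a**2 + a = a - 4*a**2)
N = -4 (N = -4*(-4 + 5) = -4*1 = -4)
G(9) + N*107 = 9*(1 - 4*9) - 4*107 = 9*(1 - 36) - 428 = 9*(-35) - 428 = -315 - 428 = -743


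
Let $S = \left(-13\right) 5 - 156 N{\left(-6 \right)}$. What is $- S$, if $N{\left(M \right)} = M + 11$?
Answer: $845$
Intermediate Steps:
$N{\left(M \right)} = 11 + M$
$S = -845$ ($S = \left(-13\right) 5 - 156 \left(11 - 6\right) = -65 - 780 = -845$)
$- S = \left(-1\right) \left(-845\right) = 845$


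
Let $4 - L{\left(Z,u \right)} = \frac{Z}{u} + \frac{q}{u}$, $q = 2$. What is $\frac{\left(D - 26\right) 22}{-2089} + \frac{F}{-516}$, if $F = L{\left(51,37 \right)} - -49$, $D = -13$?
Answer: $\frac{1032927}{3323599} \approx 0.31079$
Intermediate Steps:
$L{\left(Z,u \right)} = 4 - \frac{2}{u} - \frac{Z}{u}$ ($L{\left(Z,u \right)} = 4 - \left(\frac{Z}{u} + \frac{2}{u}\right) = 4 - \left(\frac{2}{u} + \frac{Z}{u}\right) = 4 - \frac{2}{u} - \frac{Z}{u}$)
$F = \frac{1908}{37}$ ($F = \frac{-2 - 51 + 4 \cdot 37}{37} - -49 = \frac{-2 - 51 + 148}{37} + 49 = \frac{1}{37} \cdot 95 + 49 = \frac{95}{37} + 49 = \frac{1908}{37} \approx 51.568$)
$\frac{\left(D - 26\right) 22}{-2089} + \frac{F}{-516} = \frac{\left(-13 - 26\right) 22}{-2089} + \frac{1908}{37 \left(-516\right)} = \left(-39\right) 22 \left(- \frac{1}{2089}\right) + \frac{1908}{37} \left(- \frac{1}{516}\right) = \left(-858\right) \left(- \frac{1}{2089}\right) - \frac{159}{1591} = \frac{858}{2089} - \frac{159}{1591} = \frac{1032927}{3323599}$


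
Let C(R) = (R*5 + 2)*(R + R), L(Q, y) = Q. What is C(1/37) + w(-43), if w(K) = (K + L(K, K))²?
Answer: 10125282/1369 ≈ 7396.1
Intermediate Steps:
C(R) = 2*R*(2 + 5*R) (C(R) = (5*R + 2)*(2*R) = (2 + 5*R)*(2*R) = 2*R*(2 + 5*R))
w(K) = 4*K² (w(K) = (K + K)² = (2*K)² = 4*K²)
C(1/37) + w(-43) = 2*(2 + 5/37)/37 + 4*(-43)² = 2*(1/37)*(2 + 5*(1/37)) + 4*1849 = 2*(1/37)*(2 + 5/37) + 7396 = 2*(1/37)*(79/37) + 7396 = 158/1369 + 7396 = 10125282/1369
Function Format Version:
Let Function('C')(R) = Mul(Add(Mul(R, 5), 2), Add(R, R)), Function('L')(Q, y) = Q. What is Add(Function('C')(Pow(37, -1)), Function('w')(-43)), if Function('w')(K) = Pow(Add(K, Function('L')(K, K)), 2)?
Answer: Rational(10125282, 1369) ≈ 7396.1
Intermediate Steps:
Function('C')(R) = Mul(2, R, Add(2, Mul(5, R))) (Function('C')(R) = Mul(Add(Mul(5, R), 2), Mul(2, R)) = Mul(Add(2, Mul(5, R)), Mul(2, R)) = Mul(2, R, Add(2, Mul(5, R))))
Function('w')(K) = Mul(4, Pow(K, 2)) (Function('w')(K) = Pow(Add(K, K), 2) = Pow(Mul(2, K), 2) = Mul(4, Pow(K, 2)))
Add(Function('C')(Pow(37, -1)), Function('w')(-43)) = Add(Mul(2, Pow(37, -1), Add(2, Mul(5, Pow(37, -1)))), Mul(4, Pow(-43, 2))) = Add(Mul(2, Rational(1, 37), Add(2, Mul(5, Rational(1, 37)))), Mul(4, 1849)) = Add(Mul(2, Rational(1, 37), Add(2, Rational(5, 37))), 7396) = Add(Mul(2, Rational(1, 37), Rational(79, 37)), 7396) = Add(Rational(158, 1369), 7396) = Rational(10125282, 1369)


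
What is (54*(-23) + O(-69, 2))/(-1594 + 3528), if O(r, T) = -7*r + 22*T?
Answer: -715/1934 ≈ -0.36970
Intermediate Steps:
(54*(-23) + O(-69, 2))/(-1594 + 3528) = (54*(-23) + (-7*(-69) + 22*2))/(-1594 + 3528) = (-1242 + (483 + 44))/1934 = (-1242 + 527)*(1/1934) = -715*1/1934 = -715/1934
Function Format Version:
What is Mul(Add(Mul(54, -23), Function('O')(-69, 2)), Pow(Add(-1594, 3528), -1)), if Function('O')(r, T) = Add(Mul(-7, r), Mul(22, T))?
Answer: Rational(-715, 1934) ≈ -0.36970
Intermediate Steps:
Mul(Add(Mul(54, -23), Function('O')(-69, 2)), Pow(Add(-1594, 3528), -1)) = Mul(Add(Mul(54, -23), Add(Mul(-7, -69), Mul(22, 2))), Pow(Add(-1594, 3528), -1)) = Mul(Add(-1242, Add(483, 44)), Pow(1934, -1)) = Mul(Add(-1242, 527), Rational(1, 1934)) = Mul(-715, Rational(1, 1934)) = Rational(-715, 1934)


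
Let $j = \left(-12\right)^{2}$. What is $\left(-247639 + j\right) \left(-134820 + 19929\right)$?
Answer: $28434948045$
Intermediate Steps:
$j = 144$
$\left(-247639 + j\right) \left(-134820 + 19929\right) = \left(-247639 + 144\right) \left(-134820 + 19929\right) = \left(-247495\right) \left(-114891\right) = 28434948045$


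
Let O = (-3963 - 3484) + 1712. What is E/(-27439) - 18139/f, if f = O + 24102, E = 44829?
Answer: -1321090264/503972113 ≈ -2.6214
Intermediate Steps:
O = -5735 (O = -7447 + 1712 = -5735)
f = 18367 (f = -5735 + 24102 = 18367)
E/(-27439) - 18139/f = 44829/(-27439) - 18139/18367 = 44829*(-1/27439) - 18139*1/18367 = -44829/27439 - 18139/18367 = -1321090264/503972113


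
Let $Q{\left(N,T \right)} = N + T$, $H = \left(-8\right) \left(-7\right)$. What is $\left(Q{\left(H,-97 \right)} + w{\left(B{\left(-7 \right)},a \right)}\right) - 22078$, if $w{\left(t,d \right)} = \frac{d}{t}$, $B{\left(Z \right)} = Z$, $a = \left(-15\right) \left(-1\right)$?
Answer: $- \frac{154848}{7} \approx -22121.0$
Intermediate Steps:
$H = 56$
$a = 15$
$\left(Q{\left(H,-97 \right)} + w{\left(B{\left(-7 \right)},a \right)}\right) - 22078 = \left(\left(56 - 97\right) + \frac{15}{-7}\right) - 22078 = \left(-41 + 15 \left(- \frac{1}{7}\right)\right) - 22078 = \left(-41 - \frac{15}{7}\right) - 22078 = - \frac{302}{7} - 22078 = - \frac{154848}{7}$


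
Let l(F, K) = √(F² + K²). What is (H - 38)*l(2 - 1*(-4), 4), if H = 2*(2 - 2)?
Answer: -76*√13 ≈ -274.02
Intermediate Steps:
H = 0 (H = 2*0 = 0)
(H - 38)*l(2 - 1*(-4), 4) = (0 - 38)*√((2 - 1*(-4))² + 4²) = -38*√((2 + 4)² + 16) = -38*√(6² + 16) = -38*√(36 + 16) = -76*√13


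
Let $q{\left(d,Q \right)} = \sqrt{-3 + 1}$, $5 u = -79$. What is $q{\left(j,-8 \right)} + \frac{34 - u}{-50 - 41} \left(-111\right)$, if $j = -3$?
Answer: $\frac{27639}{455} + i \sqrt{2} \approx 60.745 + 1.4142 i$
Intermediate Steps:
$u = - \frac{79}{5}$ ($u = \frac{1}{5} \left(-79\right) = - \frac{79}{5} \approx -15.8$)
$q{\left(d,Q \right)} = i \sqrt{2}$ ($q{\left(d,Q \right)} = \sqrt{-2} = i \sqrt{2}$)
$q{\left(j,-8 \right)} + \frac{34 - u}{-50 - 41} \left(-111\right) = i \sqrt{2} + \frac{34 - - \frac{79}{5}}{-50 - 41} \left(-111\right) = i \sqrt{2} + \frac{34 + \frac{79}{5}}{-91} \left(-111\right) = i \sqrt{2} + \frac{249}{5} \left(- \frac{1}{91}\right) \left(-111\right) = i \sqrt{2} - - \frac{27639}{455} = i \sqrt{2} + \frac{27639}{455} = \frac{27639}{455} + i \sqrt{2}$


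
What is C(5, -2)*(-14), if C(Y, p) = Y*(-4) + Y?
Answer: 210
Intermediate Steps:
C(Y, p) = -3*Y (C(Y, p) = -4*Y + Y = -3*Y)
C(5, -2)*(-14) = -3*5*(-14) = -15*(-14) = 210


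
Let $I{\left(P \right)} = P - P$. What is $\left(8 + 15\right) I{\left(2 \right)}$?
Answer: $0$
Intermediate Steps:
$I{\left(P \right)} = 0$
$\left(8 + 15\right) I{\left(2 \right)} = \left(8 + 15\right) 0 = 23 \cdot 0 = 0$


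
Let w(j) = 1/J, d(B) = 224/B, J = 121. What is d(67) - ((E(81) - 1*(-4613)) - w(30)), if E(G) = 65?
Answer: -37897375/8107 ≈ -4674.6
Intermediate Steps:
w(j) = 1/121
d(67) - ((E(81) - 1*(-4613)) - w(30)) = 224/67 - ((65 - 1*(-4613)) - 1*1/121) = 224*(1/67) - ((65 + 4613) - 1/121) = 224/67 - (4678 - 1/121) = 224/67 - 1*566037/121 = 224/67 - 566037/121 = -37897375/8107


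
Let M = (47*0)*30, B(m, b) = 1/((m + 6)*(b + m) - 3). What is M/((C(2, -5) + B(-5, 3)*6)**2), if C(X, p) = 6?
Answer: 0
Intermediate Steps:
B(m, b) = 1/(-3 + (6 + m)*(b + m)) (B(m, b) = 1/((6 + m)*(b + m) - 3) = 1/(-3 + (6 + m)*(b + m)))
M = 0 (M = 0*30 = 0)
M/((C(2, -5) + B(-5, 3)*6)**2) = 0/((6 + 6/(-3 + (-5)**2 + 6*3 + 6*(-5) + 3*(-5)))**2) = 0/((6 + 6/(-3 + 25 + 18 - 30 - 15))**2) = 0/((6 + 6/(-5))**2) = 0/((6 - 1/5*6)**2) = 0/((6 - 6/5)**2) = 0/((24/5)**2) = 0/(576/25) = 0*(25/576) = 0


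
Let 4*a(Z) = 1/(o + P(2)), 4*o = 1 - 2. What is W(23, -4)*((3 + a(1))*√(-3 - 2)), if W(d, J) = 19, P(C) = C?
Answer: 418*I*√5/7 ≈ 133.53*I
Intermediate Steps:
o = -¼ (o = (1 - 2)/4 = (¼)*(-1) = -¼ ≈ -0.25000)
a(Z) = ⅐ (a(Z) = 1/(4*(-¼ + 2)) = 1/(4*(7/4)) = (¼)*(4/7) = ⅐)
W(23, -4)*((3 + a(1))*√(-3 - 2)) = 19*((3 + ⅐)*√(-3 - 2)) = 19*(22*√(-5)/7) = 19*(22*(I*√5)/7) = 19*(22*I*√5/7) = 418*I*√5/7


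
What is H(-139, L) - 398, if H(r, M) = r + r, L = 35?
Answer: -676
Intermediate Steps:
H(r, M) = 2*r
H(-139, L) - 398 = 2*(-139) - 398 = -278 - 398 = -676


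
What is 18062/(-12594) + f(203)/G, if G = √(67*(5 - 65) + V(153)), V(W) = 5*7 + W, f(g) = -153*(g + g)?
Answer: -9031/6297 + 31059*I*√958/958 ≈ -1.4342 + 1003.5*I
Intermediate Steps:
f(g) = -306*g
V(W) = 35 + W
G = 2*I*√958 (G = √(67*(5 - 65) + (35 + 153)) = √(67*(-60) + 188) = √(-4020 + 188) = √(-3832) = 2*I*√958 ≈ 61.903*I)
18062/(-12594) + f(203)/G = 18062/(-12594) + (-306*203)/((2*I*√958)) = 18062*(-1/12594) - (-31059)*I*√958/958 = -9031/6297 + 31059*I*√958/958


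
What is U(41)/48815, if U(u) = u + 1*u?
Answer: 82/48815 ≈ 0.0016798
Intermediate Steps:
U(u) = 2*u (U(u) = u + u = 2*u)
U(41)/48815 = (2*41)/48815 = 82*(1/48815) = 82/48815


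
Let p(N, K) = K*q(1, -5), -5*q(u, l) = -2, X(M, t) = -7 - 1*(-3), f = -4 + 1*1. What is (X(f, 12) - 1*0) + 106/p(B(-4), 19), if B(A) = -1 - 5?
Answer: 189/19 ≈ 9.9474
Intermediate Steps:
B(A) = -6
f = -3 (f = -4 + 1 = -3)
X(M, t) = -4 (X(M, t) = -7 + 3 = -4)
q(u, l) = 2/5 (q(u, l) = -1/5*(-2) = 2/5)
p(N, K) = 2*K/5 (p(N, K) = K*(2/5) = 2*K/5)
(X(f, 12) - 1*0) + 106/p(B(-4), 19) = (-4 - 1*0) + 106/(((2/5)*19)) = (-4 + 0) + 106/(38/5) = -4 + 106*(5/38) = -4 + 265/19 = 189/19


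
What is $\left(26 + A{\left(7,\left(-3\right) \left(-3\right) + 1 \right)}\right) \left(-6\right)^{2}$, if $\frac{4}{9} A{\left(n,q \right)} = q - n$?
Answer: $1179$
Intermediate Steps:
$A{\left(n,q \right)} = - \frac{9 n}{4} + \frac{9 q}{4}$ ($A{\left(n,q \right)} = \frac{9 \left(q - n\right)}{4} = - \frac{9 n}{4} + \frac{9 q}{4}$)
$\left(26 + A{\left(7,\left(-3\right) \left(-3\right) + 1 \right)}\right) \left(-6\right)^{2} = \left(26 + \left(\left(- \frac{9}{4}\right) 7 + \frac{9 \left(\left(-3\right) \left(-3\right) + 1\right)}{4}\right)\right) \left(-6\right)^{2} = \left(26 - \left(\frac{63}{4} - \frac{9 \left(9 + 1\right)}{4}\right)\right) 36 = \left(26 + \left(- \frac{63}{4} + \frac{9}{4} \cdot 10\right)\right) 36 = \left(26 + \left(- \frac{63}{4} + \frac{45}{2}\right)\right) 36 = \left(26 + \frac{27}{4}\right) 36 = \frac{131}{4} \cdot 36 = 1179$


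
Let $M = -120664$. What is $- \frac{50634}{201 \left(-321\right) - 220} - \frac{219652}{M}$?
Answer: $\frac{5082547777}{1952977006} \approx 2.6025$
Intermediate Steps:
$- \frac{50634}{201 \left(-321\right) - 220} - \frac{219652}{M} = - \frac{50634}{201 \left(-321\right) - 220} - \frac{219652}{-120664} = - \frac{50634}{-64521 - 220} - - \frac{54913}{30166} = - \frac{50634}{-64741} + \frac{54913}{30166} = \left(-50634\right) \left(- \frac{1}{64741}\right) + \frac{54913}{30166} = \frac{50634}{64741} + \frac{54913}{30166} = \frac{5082547777}{1952977006}$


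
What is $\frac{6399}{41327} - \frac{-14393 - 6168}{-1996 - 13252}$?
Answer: $- \frac{752152495}{630154096} \approx -1.1936$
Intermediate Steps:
$\frac{6399}{41327} - \frac{-14393 - 6168}{-1996 - 13252} = 6399 \cdot \frac{1}{41327} - - \frac{20561}{-15248} = \frac{6399}{41327} - \left(-20561\right) \left(- \frac{1}{15248}\right) = \frac{6399}{41327} - \frac{20561}{15248} = - \frac{752152495}{630154096}$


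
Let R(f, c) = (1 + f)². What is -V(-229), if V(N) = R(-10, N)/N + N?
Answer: 52522/229 ≈ 229.35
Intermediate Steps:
V(N) = N + 81/N (V(N) = (1 - 10)²/N + N = (-9)²/N + N = 81/N + N = N + 81/N)
-V(-229) = -(-229 + 81/(-229)) = -(-229 + 81*(-1/229)) = -(-229 - 81/229) = -1*(-52522/229) = 52522/229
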